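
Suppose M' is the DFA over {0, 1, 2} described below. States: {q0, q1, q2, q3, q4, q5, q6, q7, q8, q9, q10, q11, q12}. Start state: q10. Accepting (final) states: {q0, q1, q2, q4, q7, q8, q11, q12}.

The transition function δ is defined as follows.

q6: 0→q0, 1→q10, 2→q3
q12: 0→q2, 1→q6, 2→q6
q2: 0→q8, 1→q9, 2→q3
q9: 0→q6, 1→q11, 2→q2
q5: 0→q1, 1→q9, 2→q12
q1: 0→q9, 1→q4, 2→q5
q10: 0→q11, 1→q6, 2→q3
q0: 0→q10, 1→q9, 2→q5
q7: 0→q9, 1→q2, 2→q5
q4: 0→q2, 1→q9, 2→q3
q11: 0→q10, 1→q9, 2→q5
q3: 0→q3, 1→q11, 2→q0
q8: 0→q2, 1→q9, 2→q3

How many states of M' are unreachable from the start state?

No path from q10 leads to q7; the other 12 states are all reachable.

1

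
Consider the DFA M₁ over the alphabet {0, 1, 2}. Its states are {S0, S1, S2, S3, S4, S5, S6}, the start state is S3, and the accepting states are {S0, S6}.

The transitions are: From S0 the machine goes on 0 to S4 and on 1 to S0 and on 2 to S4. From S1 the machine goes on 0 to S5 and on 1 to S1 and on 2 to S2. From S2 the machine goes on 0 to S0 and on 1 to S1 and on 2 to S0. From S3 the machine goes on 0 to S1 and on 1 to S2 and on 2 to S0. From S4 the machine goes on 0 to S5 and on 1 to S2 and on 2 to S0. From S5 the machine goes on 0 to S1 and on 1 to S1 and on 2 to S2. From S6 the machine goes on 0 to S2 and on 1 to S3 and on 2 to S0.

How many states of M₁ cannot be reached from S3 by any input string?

1

No path from S3 leads to S6; the other 6 states are all reachable.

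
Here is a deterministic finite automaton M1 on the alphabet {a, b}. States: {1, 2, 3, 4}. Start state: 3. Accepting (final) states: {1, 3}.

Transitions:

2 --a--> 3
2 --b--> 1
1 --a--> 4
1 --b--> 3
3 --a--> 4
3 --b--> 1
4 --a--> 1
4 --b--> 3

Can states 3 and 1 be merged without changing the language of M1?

Yes

States {2} cannot be reached from the start state, so discard them.
Start with accepting vs non-accepting: {1,3} | {4}.
The partition is now stable with 2 blocks: {1,3} | {4}.
3 and 1 lie in the same block of the stable partition, so they are equivalent — no string distinguishes them.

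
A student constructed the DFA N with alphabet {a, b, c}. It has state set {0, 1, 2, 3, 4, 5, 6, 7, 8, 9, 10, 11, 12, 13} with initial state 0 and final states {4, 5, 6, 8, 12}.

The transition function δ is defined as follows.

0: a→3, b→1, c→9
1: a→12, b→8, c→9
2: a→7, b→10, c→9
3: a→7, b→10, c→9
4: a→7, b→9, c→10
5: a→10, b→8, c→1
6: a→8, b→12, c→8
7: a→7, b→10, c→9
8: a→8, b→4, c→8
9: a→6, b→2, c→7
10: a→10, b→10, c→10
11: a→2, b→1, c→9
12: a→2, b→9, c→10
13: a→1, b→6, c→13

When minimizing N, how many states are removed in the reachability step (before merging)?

3

Starting at 0 and following transitions, the reachable set is {0, 1, 2, 3, 4, 6, 7, 8, 9, 10, 12}. That leaves 5, 11, 13 unreachable — 3 in total.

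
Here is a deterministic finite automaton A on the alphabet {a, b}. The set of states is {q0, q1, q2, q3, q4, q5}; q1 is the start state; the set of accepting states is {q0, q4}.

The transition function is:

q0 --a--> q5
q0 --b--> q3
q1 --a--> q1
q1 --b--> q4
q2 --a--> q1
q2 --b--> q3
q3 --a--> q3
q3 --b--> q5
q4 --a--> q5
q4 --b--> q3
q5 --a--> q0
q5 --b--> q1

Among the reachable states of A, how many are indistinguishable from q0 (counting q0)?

First remove the unreachable states {q2}; 5 states remain.
P0 = {q0,q4} | {q1,q3,q5}.
Split {q1,q3,q5} by δ(·,a) → {q1,q3} and {q5}.
On input b, block {q1,q3} splits into {q1} and {q3}.
The partition is now stable with 4 blocks: {q0,q4} | {q1} | {q5} | {q3}.
The equivalence class containing q0 is {q0,q4}, of size 2.

2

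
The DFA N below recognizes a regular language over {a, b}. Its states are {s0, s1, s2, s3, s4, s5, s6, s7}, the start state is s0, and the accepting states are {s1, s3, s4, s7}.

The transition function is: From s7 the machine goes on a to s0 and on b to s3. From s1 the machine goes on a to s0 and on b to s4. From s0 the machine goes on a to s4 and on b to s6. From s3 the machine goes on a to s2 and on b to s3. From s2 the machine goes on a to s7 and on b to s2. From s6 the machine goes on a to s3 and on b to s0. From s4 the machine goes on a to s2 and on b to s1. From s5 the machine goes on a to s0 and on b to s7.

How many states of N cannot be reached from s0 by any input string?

Starting at s0 and following transitions, the reachable set is {s0, s1, s2, s3, s4, s6, s7}. That leaves s5 unreachable — 1 in total.

1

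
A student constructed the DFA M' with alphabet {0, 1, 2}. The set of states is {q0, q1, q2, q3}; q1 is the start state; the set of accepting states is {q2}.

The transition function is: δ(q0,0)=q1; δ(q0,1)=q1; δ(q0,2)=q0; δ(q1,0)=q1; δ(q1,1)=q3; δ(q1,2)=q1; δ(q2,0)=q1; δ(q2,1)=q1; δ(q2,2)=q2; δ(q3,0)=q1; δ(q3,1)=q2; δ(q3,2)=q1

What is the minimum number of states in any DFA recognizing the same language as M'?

First remove the unreachable states {q0}; 3 states remain.
P0 = {q2} | {q1,q3}.
Refine {q1,q3} on symbol 1: members go to different blocks, giving {q1} and {q3}.
The partition is now stable with 3 blocks: {q2} | {q1} | {q3}.

3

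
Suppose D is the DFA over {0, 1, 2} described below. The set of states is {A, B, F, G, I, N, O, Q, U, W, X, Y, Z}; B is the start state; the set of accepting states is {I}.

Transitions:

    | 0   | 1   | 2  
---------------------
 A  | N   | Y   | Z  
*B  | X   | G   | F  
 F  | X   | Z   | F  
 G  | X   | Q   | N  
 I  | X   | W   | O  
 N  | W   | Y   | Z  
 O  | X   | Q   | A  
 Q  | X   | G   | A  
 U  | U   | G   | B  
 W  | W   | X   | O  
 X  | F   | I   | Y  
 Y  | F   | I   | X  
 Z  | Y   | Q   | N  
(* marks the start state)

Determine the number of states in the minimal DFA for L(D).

First remove the unreachable states {U}; 12 states remain.
P0 = {I} | {A,B,F,G,N,O,Q,W,X,Y,Z}.
Refine {A,B,F,G,N,O,Q,W,X,Y,Z} on symbol 1: members go to different blocks, giving {A,B,F,G,N,O,Q,W,Z} and {X,Y}.
Refine {A,B,F,G,N,O,Q,W,Z} on symbol 0: members go to different blocks, giving {B,F,G,O,Q,Z} and {A,N,W}.
Split {B,F,G,O,Q,Z} by δ(·,2) → {G,O,Q,Z} and {B,F}.
The partition is now stable with 5 blocks: {I} | {G,O,Q,Z} | {X,Y} | {A,N,W} | {B,F}.

5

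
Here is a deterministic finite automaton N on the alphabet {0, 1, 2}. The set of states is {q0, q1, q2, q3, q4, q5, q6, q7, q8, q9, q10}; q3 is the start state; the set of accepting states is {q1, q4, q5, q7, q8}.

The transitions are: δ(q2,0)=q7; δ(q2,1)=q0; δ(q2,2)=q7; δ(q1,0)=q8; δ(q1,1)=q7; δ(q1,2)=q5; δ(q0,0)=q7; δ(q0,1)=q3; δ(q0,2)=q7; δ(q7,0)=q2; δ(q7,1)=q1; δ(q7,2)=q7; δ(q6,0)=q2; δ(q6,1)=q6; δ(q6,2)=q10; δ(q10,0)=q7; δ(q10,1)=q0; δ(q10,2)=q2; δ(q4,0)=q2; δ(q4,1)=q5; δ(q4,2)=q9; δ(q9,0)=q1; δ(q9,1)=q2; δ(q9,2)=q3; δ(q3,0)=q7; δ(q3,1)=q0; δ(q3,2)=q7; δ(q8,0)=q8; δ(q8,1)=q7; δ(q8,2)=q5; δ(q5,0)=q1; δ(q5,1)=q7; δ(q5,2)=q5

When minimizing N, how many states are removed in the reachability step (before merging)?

4

No path from q3 leads to q4, q6, q9, q10; the other 7 states are all reachable.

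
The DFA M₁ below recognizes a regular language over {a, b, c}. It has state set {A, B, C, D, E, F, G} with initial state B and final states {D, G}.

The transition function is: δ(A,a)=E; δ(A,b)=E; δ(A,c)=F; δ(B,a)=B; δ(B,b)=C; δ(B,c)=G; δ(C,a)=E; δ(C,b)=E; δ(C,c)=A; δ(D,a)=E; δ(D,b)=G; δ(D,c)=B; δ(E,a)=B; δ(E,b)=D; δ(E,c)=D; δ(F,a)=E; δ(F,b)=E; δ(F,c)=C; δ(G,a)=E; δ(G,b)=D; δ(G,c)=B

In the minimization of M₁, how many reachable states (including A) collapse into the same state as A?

3

Every state is reachable, so we keep all 7.
Initial partition by acceptance: {D,G} | {A,B,C,E,F}.
Refine {A,B,C,E,F} on symbol b: members go to different blocks, giving {A,B,C,F} and {E}.
Split {A,B,C,F} by δ(·,a) → {A,C,F} and {B}.
The partition is now stable with 4 blocks: {D,G} | {A,C,F} | {E} | {B}.
State A belongs to the block {A,C,F}, which has 3 states.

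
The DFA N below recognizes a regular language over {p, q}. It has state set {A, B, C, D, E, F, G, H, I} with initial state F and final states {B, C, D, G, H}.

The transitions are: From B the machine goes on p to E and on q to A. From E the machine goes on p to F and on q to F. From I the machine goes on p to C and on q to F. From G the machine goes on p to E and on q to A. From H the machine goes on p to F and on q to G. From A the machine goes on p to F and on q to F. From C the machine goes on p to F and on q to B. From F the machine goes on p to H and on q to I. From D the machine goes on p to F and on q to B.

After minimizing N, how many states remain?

4

First remove the unreachable states {D}; 8 states remain.
Initial partition by acceptance: {B,C,G,H} | {A,E,F,I}.
Split {B,C,G,H} by δ(·,q) → {B,G} and {C,H}.
Split {A,E,F,I} by δ(·,p) → {A,E} and {F,I}.
No further refinement is possible. Final partition (4 blocks): {B,G} | {A,E} | {C,H} | {F,I}.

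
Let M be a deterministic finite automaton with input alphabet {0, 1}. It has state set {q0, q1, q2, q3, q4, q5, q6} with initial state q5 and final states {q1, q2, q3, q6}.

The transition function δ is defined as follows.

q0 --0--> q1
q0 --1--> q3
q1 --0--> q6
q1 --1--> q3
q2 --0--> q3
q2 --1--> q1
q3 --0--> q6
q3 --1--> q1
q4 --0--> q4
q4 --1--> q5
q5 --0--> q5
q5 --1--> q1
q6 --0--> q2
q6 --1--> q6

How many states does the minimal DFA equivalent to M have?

Reachable states from the start: {q1,q2,q3,q5,q6}. Unreachable: {q0,q4} — drop them.
Start with accepting vs non-accepting: {q1,q2,q3,q6} | {q5}.
The partition is now stable with 2 blocks: {q1,q2,q3,q6} | {q5}.

2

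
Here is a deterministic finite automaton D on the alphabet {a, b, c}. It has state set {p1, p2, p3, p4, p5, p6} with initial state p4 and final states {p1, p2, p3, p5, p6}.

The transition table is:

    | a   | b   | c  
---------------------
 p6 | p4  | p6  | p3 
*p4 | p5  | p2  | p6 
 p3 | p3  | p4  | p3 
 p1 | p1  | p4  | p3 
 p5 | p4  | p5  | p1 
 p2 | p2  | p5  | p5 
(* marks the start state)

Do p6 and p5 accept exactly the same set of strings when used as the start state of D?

Yes

Initial partition by acceptance: {p1,p2,p3,p5,p6} | {p4}.
On input a, block {p1,p2,p3,p5,p6} splits into {p1,p2,p3} and {p5,p6}.
Refine {p1,p2,p3} on symbol b: members go to different blocks, giving {p1,p3} and {p2}.
No further refinement is possible. Final partition (4 blocks): {p1,p3} | {p4} | {p5,p6} | {p2}.
p6 and p5 lie in the same block of the stable partition, so they are equivalent — no string distinguishes them.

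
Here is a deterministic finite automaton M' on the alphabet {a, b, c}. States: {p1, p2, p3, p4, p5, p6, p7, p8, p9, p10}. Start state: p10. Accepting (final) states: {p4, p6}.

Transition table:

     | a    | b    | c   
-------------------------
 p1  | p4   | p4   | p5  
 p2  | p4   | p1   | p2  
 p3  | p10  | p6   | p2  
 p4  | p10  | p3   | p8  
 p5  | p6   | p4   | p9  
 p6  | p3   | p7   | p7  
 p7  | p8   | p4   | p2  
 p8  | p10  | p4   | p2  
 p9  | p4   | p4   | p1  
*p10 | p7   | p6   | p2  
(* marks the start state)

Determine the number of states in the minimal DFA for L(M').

4

Every state is reachable, so we keep all 10.
Initial partition by acceptance: {p4,p6} | {p1,p2,p3,p5,p7,p8,p9,p10}.
On input a, block {p1,p2,p3,p5,p7,p8,p9,p10} splits into {p1,p2,p5,p9} and {p3,p7,p8,p10}.
Split {p1,p2,p5,p9} by δ(·,b) → {p1,p5,p9} and {p2}.
No further refinement is possible. Final partition (4 blocks): {p4,p6} | {p1,p5,p9} | {p3,p7,p8,p10} | {p2}.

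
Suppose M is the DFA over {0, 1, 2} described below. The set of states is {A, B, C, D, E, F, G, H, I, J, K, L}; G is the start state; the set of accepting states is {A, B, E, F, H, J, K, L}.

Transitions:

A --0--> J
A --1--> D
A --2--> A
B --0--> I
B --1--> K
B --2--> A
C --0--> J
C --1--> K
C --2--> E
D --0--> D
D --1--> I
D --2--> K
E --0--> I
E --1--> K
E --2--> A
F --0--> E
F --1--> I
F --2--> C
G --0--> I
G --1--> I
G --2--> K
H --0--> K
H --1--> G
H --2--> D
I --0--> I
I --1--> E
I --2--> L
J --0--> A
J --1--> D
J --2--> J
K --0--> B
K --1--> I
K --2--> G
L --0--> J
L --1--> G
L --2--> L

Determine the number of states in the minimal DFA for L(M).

States {C,F,H} cannot be reached from the start state, so discard them.
Initial partition by acceptance: {A,B,E,J,K,L} | {D,G,I}.
Split {A,B,E,J,K,L} by δ(·,0) → {A,J,K,L} and {B,E}.
Split {A,J,K,L} by δ(·,0) → {A,J,L} and {K}.
On input 1, block {D,G,I} splits into {D,G} and {I}.
On input 0, block {D,G} splits into {D} and {G}.
Split {A,J,L} by δ(·,1) → {A,J} and {L}.
No further refinement is possible. Final partition (7 blocks): {A,J} | {D} | {B,E} | {K} | {I} | {G} | {L}.

7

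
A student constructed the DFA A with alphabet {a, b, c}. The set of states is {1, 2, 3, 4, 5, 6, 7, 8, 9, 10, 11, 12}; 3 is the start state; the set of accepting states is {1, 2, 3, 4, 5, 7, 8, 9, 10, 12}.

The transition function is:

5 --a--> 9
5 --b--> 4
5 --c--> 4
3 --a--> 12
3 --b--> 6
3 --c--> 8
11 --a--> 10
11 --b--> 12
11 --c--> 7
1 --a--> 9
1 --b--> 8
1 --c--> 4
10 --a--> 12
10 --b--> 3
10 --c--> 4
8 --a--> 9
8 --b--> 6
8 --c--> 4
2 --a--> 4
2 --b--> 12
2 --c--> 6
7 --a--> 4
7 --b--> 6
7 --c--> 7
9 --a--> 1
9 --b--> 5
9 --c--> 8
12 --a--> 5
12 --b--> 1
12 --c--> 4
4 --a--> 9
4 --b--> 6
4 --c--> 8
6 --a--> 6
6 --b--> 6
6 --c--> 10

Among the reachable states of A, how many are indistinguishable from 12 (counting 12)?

First remove the unreachable states {2,7,11}; 9 states remain.
P0 = {1,3,4,5,8,9,10,12} | {6}.
Split {1,3,4,5,8,9,10,12} by δ(·,b) → {1,5,9,10,12} and {3,4,8}.
On input b, block {1,5,9,10,12} splits into {1,5,10} and {9,12}.
Stable partition: {1,5,10} | {6} | {3,4,8} | {9,12} — 4 equivalence classes.
State 12 belongs to the block {9,12}, which has 2 states.

2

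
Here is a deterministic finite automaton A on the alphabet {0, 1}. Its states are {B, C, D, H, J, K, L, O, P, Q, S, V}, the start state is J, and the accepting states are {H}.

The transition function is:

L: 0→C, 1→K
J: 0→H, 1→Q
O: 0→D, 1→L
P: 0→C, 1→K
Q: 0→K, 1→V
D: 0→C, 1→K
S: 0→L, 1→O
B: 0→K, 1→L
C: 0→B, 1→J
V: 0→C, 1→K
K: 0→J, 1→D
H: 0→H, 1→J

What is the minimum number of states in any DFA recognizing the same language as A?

Reachable states from the start: {B,C,D,H,J,K,L,Q,V}. Unreachable: {O,P,S} — drop them.
Initial partition by acceptance: {H} | {B,C,D,J,K,L,Q,V}.
On input 0, block {B,C,D,J,K,L,Q,V} splits into {B,C,D,K,L,Q,V} and {J}.
Split {B,C,D,K,L,Q,V} by δ(·,0) → {B,C,D,L,Q,V} and {K}.
Refine {B,C,D,L,Q,V} on symbol 0: members go to different blocks, giving {C,D,L,V} and {B,Q}.
Refine {C,D,L,V} on symbol 0: members go to different blocks, giving {D,L,V} and {C}.
The partition is now stable with 6 blocks: {H} | {D,L,V} | {J} | {K} | {B,Q} | {C}.

6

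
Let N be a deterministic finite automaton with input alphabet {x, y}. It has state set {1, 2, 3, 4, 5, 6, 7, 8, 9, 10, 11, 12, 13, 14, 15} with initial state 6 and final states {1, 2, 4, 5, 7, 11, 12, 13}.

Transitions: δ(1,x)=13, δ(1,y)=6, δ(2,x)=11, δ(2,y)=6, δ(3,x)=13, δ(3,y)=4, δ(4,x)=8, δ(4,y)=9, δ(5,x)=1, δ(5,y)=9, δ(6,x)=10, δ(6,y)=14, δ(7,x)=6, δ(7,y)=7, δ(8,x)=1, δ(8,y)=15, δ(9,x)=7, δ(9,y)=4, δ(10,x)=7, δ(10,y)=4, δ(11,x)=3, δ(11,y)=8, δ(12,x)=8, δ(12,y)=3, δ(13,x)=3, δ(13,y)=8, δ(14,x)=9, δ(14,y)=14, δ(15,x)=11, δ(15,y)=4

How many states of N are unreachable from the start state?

BFS from 6 reaches {1, 3, 4, 6, 7, 8, 9, 10, 11, 13, 14, 15}; the 3 state(s) 2, 5, 12 are never visited.

3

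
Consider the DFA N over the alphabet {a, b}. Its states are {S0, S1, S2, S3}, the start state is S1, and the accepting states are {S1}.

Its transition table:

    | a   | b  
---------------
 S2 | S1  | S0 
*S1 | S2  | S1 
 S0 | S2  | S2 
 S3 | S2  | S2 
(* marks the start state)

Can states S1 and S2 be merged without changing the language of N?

States {S3} cannot be reached from the start state, so discard them.
Initial partition by acceptance: {S1} | {S0,S2}.
Split {S0,S2} by δ(·,a) → {S0} and {S2}.
No further refinement is possible. Final partition (3 blocks): {S1} | {S0} | {S2}.
S1 and S2 end up in different blocks, so they are distinguishable. For instance, the string 'ε' is accepted from only S1.

No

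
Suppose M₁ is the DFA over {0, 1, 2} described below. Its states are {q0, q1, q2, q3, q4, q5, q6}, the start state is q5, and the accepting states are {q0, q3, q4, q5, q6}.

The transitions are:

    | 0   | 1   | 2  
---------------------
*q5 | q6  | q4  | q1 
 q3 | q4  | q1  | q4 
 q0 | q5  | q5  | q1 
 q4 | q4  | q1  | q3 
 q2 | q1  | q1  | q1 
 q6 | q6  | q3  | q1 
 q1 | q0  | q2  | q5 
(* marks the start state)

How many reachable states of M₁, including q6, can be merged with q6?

2

All states are reachable from the start state.
Initial partition by acceptance: {q0,q3,q4,q5,q6} | {q1,q2}.
Split {q0,q3,q4,q5,q6} by δ(·,1) → {q0,q5,q6} and {q3,q4}.
On input 1, block {q0,q5,q6} splits into {q5,q6} and {q0}.
Refine {q1,q2} on symbol 0: members go to different blocks, giving {q1} and {q2}.
No further refinement is possible. Final partition (5 blocks): {q5,q6} | {q1} | {q3,q4} | {q0} | {q2}.
The equivalence class containing q6 is {q5,q6}, of size 2.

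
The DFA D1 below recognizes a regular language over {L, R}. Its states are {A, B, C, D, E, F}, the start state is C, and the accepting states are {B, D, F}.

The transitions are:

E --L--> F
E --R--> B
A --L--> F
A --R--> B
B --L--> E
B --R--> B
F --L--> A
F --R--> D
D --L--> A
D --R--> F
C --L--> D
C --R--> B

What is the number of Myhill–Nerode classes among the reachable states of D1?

2

Initial partition by acceptance: {B,D,F} | {A,C,E}.
The partition is now stable with 2 blocks: {B,D,F} | {A,C,E}.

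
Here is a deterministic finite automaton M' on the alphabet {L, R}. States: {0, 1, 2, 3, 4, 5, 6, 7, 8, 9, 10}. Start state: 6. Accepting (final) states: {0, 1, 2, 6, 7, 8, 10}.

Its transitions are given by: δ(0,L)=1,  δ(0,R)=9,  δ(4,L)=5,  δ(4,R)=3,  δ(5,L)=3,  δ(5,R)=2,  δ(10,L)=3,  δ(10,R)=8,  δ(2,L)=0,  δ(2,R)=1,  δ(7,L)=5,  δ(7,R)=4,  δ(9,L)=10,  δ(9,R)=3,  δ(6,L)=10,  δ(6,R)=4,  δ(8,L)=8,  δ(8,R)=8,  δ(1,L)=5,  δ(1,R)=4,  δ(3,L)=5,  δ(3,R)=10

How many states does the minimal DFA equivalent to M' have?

States {7} cannot be reached from the start state, so discard them.
Initial partition by acceptance: {0,1,2,6,8,10} | {3,4,5,9}.
Refine {0,1,2,6,8,10} on symbol L: members go to different blocks, giving {0,2,6,8} and {1,10}.
Split {0,2,6,8} by δ(·,L) → {0,6} and {2,8}.
Split {3,4,5,9} by δ(·,L) → {3,4,5} and {9}.
On input R, block {0,6} splits into {0} and {6}.
Refine {3,4,5} on symbol R: members go to different blocks, giving {3} and {4} and {5}.
On input L, block {1,10} splits into {1} and {10}.
Refine {2,8} on symbol L: members go to different blocks, giving {2} and {8}.
The partition is now stable with 10 blocks: {0} | {3} | {1} | {2} | {9} | {6} | {4} | {5} | {10} | {8}.

10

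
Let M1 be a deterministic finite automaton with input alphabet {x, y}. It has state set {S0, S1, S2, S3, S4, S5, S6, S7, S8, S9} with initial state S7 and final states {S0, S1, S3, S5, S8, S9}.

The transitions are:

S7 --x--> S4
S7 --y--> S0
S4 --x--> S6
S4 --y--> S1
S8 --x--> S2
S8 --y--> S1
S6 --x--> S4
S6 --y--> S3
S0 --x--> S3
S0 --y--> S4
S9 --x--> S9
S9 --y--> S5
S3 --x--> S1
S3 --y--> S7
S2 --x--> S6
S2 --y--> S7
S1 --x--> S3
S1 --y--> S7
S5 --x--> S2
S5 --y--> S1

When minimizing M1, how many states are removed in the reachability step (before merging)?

No path from S7 leads to S2, S5, S8, S9; the other 6 states are all reachable.

4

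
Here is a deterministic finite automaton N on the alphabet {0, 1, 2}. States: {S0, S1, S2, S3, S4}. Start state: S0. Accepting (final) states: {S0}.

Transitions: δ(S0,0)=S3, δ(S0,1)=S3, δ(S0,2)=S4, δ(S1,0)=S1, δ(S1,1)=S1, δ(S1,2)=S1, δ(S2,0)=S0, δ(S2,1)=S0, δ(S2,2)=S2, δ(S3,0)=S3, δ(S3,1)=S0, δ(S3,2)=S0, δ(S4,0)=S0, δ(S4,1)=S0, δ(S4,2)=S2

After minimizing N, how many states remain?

3

Reachable states from the start: {S0,S2,S3,S4}. Unreachable: {S1} — drop them.
Start with accepting vs non-accepting: {S0} | {S2,S3,S4}.
Refine {S2,S3,S4} on symbol 0: members go to different blocks, giving {S2,S4} and {S3}.
The partition is now stable with 3 blocks: {S0} | {S2,S4} | {S3}.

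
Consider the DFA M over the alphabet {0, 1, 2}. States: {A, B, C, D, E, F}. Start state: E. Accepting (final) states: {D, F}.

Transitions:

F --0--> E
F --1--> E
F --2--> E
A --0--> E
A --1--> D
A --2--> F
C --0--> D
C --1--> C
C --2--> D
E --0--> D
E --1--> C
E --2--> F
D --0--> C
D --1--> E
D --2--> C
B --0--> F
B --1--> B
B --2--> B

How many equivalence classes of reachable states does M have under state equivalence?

First remove the unreachable states {A,B}; 4 states remain.
Initial partition by acceptance: {D,F} | {C,E}.
The partition is now stable with 2 blocks: {D,F} | {C,E}.

2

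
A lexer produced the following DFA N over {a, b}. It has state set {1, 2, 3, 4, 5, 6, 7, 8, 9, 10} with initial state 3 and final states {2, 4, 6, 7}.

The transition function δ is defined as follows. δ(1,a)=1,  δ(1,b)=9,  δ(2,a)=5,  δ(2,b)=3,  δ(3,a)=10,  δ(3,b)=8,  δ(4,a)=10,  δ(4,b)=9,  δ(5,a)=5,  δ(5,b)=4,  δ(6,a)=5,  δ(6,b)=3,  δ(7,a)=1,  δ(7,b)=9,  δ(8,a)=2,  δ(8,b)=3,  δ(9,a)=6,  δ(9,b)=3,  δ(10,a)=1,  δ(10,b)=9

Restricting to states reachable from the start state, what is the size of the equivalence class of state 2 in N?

2

First remove the unreachable states {7}; 9 states remain.
Start with accepting vs non-accepting: {2,4,6} | {1,3,5,8,9,10}.
Refine {1,3,5,8,9,10} on symbol a: members go to different blocks, giving {1,3,5,10} and {8,9}.
On input b, block {2,4,6} splits into {2,6} and {4}.
Refine {1,3,5,10} on symbol b: members go to different blocks, giving {1,3,10} and {5}.
No further refinement is possible. Final partition (5 blocks): {2,6} | {1,3,10} | {8,9} | {4} | {5}.
The equivalence class containing 2 is {2,6}, of size 2.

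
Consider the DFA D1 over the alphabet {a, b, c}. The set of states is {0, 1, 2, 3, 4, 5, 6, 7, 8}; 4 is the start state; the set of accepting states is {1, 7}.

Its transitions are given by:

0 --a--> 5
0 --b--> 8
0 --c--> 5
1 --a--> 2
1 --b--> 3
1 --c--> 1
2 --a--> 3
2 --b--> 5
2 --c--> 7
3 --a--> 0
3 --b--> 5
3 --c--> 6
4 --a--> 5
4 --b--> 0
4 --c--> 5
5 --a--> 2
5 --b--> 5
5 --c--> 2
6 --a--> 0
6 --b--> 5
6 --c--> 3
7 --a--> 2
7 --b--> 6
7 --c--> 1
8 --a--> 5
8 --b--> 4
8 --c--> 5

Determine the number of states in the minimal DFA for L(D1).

5

Every state is reachable, so we keep all 9.
Initial partition by acceptance: {1,7} | {0,2,3,4,5,6,8}.
Split {0,2,3,4,5,6,8} by δ(·,c) → {0,3,4,5,6,8} and {2}.
Refine {0,3,4,5,6,8} on symbol a: members go to different blocks, giving {0,3,4,6,8} and {5}.
On input a, block {0,3,4,6,8} splits into {0,4,8} and {3,6}.
No further refinement is possible. Final partition (5 blocks): {1,7} | {0,4,8} | {2} | {5} | {3,6}.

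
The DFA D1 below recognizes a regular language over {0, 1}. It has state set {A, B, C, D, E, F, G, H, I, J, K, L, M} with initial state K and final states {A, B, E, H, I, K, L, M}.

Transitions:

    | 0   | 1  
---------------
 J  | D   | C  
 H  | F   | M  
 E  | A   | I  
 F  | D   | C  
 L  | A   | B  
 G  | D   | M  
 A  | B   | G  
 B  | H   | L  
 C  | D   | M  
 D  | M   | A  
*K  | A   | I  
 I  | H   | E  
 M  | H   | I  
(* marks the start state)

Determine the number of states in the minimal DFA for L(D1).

8

Reachable states from the start: {A,B,C,D,E,F,G,H,I,K,L,M}. Unreachable: {J} — drop them.
Initial partition by acceptance: {A,B,E,H,I,K,L,M} | {C,D,F,G}.
On input 0, block {A,B,E,H,I,K,L,M} splits into {A,B,E,I,K,L,M} and {H}.
Split {A,B,E,I,K,L,M} by δ(·,0) → {A,E,K,L} and {B,I,M}.
On input 0, block {A,E,K,L} splits into {E,K,L} and {A}.
On input 0, block {C,D,F,G} splits into {C,F,G} and {D}.
Split {C,F,G} by δ(·,1) → {C,G} and {F}.
On input 1, block {B,I,M} splits into {B,I} and {M}.
No further refinement is possible. Final partition (8 blocks): {E,K,L} | {C,G} | {H} | {B,I} | {A} | {D} | {F} | {M}.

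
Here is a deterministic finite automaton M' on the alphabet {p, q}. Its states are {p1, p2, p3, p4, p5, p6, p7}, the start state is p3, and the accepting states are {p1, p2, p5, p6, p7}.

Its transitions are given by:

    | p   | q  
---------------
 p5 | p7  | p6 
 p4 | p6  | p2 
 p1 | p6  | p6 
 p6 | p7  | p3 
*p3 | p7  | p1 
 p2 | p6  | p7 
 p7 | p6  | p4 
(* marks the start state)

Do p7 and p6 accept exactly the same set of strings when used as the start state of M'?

States {p5} cannot be reached from the start state, so discard them.
Start with accepting vs non-accepting: {p1,p2,p6,p7} | {p3,p4}.
Split {p1,p2,p6,p7} by δ(·,q) → {p1,p2} and {p6,p7}.
The partition is now stable with 3 blocks: {p1,p2} | {p3,p4} | {p6,p7}.
p7 and p6 lie in the same block of the stable partition, so they are equivalent — no string distinguishes them.

Yes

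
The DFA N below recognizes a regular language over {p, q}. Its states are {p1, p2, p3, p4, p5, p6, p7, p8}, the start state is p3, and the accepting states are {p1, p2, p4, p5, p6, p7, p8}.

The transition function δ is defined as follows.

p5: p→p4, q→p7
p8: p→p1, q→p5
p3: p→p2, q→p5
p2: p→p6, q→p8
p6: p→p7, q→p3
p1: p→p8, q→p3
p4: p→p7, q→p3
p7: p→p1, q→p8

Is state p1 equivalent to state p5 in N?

No

Start with accepting vs non-accepting: {p1,p2,p4,p5,p6,p7,p8} | {p3}.
Refine {p1,p2,p4,p5,p6,p7,p8} on symbol q: members go to different blocks, giving {p2,p5,p7,p8} and {p1,p4,p6}.
Stable partition: {p2,p5,p7,p8} | {p3} | {p1,p4,p6} — 3 equivalence classes.
p1 and p5 end up in different blocks, so they are distinguishable. For instance, the string 'q' is accepted from only p5.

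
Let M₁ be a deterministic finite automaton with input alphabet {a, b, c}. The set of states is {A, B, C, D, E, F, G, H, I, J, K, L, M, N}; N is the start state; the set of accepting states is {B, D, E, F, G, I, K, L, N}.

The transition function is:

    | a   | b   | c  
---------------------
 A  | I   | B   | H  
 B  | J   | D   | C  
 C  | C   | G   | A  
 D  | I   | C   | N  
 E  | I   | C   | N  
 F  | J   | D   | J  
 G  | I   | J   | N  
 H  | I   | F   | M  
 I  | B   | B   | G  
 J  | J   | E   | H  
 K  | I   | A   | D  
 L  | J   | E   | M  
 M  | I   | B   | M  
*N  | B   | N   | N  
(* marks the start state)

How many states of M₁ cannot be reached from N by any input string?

Starting at N and following transitions, the reachable set is {A, B, C, D, E, F, G, H, I, J, M, N}. That leaves K, L unreachable — 2 in total.

2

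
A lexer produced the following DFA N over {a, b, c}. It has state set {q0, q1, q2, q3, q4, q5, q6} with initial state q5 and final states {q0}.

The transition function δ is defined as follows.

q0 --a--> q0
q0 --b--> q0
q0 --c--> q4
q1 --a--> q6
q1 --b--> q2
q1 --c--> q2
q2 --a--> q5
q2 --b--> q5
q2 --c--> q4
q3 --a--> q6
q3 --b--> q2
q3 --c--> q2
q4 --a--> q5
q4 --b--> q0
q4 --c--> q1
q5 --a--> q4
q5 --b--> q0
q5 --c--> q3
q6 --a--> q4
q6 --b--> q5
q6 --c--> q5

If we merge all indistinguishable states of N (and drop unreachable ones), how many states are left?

Every state is reachable, so we keep all 7.
Initial partition by acceptance: {q0} | {q1,q2,q3,q4,q5,q6}.
Split {q1,q2,q3,q4,q5,q6} by δ(·,b) → {q1,q2,q3,q6} and {q4,q5}.
Split {q1,q2,q3,q6} by δ(·,a) → {q1,q3} and {q2,q6}.
The partition is now stable with 4 blocks: {q0} | {q1,q3} | {q4,q5} | {q2,q6}.

4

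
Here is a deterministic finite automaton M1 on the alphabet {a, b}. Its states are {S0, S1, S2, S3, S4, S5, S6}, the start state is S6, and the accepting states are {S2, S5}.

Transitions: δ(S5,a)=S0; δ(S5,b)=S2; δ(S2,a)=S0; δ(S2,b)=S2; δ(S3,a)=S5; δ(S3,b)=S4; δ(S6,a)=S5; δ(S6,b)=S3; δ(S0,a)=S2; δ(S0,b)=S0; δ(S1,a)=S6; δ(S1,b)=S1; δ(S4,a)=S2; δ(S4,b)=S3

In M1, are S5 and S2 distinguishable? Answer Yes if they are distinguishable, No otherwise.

No

States {S1} cannot be reached from the start state, so discard them.
Initial partition by acceptance: {S2,S5} | {S0,S3,S4,S6}.
No further refinement is possible. Final partition (2 blocks): {S2,S5} | {S0,S3,S4,S6}.
S5 and S2 lie in the same block of the stable partition, so they are equivalent — no string distinguishes them.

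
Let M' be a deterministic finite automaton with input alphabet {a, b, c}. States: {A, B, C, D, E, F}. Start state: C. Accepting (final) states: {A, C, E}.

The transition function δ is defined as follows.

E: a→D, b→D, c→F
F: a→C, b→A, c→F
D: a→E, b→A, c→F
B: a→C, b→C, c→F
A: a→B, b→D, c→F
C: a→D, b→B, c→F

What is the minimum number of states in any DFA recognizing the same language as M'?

P0 = {A,C,E} | {B,D,F}.
Stable partition: {A,C,E} | {B,D,F} — 2 equivalence classes.

2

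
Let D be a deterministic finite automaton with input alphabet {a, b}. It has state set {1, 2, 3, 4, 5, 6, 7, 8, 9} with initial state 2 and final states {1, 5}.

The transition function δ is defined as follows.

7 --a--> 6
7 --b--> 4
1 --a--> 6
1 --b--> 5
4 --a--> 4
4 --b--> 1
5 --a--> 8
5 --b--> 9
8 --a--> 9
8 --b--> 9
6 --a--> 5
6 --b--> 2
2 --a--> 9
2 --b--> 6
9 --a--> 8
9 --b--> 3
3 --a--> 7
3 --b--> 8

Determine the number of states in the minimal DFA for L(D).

P0 = {1,5} | {2,3,4,6,7,8,9}.
On input b, block {1,5} splits into {1} and {5}.
Split {2,3,4,6,7,8,9} by δ(·,a) → {2,3,4,7,8,9} and {6}.
On input a, block {2,3,4,7,8,9} splits into {2,3,4,8,9} and {7}.
Split {2,3,4,8,9} by δ(·,a) → {2,4,8,9} and {3}.
On input b, block {2,4,8,9} splits into {2} and {4} and {8} and {9}.
The partition is now stable with 9 blocks: {1} | {2} | {5} | {6} | {7} | {3} | {4} | {8} | {9}.

9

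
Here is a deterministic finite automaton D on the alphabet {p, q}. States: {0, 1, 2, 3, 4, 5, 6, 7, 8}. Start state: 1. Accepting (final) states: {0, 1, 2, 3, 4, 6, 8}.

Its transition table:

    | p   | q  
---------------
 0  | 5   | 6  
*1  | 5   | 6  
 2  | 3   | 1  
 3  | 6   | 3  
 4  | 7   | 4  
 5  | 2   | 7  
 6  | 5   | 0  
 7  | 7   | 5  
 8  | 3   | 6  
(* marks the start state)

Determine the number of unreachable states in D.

2

BFS from 1 reaches {0, 1, 2, 3, 5, 6, 7}; the 2 state(s) 4, 8 are never visited.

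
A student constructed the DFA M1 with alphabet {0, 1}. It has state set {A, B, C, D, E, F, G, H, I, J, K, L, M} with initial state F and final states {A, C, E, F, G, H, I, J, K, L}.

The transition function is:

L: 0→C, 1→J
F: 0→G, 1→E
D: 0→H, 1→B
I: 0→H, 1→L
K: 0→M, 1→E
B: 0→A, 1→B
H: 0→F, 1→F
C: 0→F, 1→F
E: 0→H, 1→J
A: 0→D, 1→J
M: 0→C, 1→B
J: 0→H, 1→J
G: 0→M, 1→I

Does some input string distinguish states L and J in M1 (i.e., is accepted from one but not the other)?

States {K} cannot be reached from the start state, so discard them.
P0 = {A,C,E,F,G,H,I,J,L} | {B,D,M}.
Refine {A,C,E,F,G,H,I,J,L} on symbol 0: members go to different blocks, giving {C,E,F,H,I,J,L} and {A,G}.
Split {C,E,F,H,I,J,L} by δ(·,0) → {C,E,H,I,J,L} and {F}.
Refine {C,E,H,I,J,L} on symbol 0: members go to different blocks, giving {E,I,J,L} and {C,H}.
Refine {B,D,M} on symbol 0: members go to different blocks, giving {D,M} and {B}.
Stable partition: {E,I,J,L} | {D,M} | {A,G} | {F} | {C,H} | {B} — 6 equivalence classes.
L and J lie in the same block of the stable partition, so they are equivalent — no string distinguishes them.

No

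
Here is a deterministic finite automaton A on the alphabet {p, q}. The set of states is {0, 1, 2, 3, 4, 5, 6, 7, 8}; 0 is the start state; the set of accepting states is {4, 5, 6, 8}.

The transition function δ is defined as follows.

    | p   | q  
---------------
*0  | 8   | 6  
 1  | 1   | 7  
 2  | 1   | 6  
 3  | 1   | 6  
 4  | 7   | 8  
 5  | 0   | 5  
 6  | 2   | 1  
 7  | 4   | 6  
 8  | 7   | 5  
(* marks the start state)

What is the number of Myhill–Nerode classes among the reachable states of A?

Reachable states from the start: {0,1,2,4,5,6,7,8}. Unreachable: {3} — drop them.
P0 = {4,5,6,8} | {0,1,2,7}.
Split {4,5,6,8} by δ(·,q) → {4,5,8} and {6}.
Refine {0,1,2,7} on symbol p: members go to different blocks, giving {0,7} and {1,2}.
Refine {1,2} on symbol q: members go to different blocks, giving {1} and {2}.
The partition is now stable with 5 blocks: {4,5,8} | {0,7} | {6} | {1} | {2}.

5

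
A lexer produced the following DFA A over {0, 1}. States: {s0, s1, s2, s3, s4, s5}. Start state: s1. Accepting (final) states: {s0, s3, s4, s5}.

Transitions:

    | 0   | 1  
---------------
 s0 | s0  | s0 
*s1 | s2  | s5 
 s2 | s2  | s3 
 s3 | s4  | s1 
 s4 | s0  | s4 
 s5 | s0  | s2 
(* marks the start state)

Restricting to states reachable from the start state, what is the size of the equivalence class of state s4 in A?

2

All states are reachable from the start state.
Initial partition by acceptance: {s0,s3,s4,s5} | {s1,s2}.
On input 1, block {s0,s3,s4,s5} splits into {s0,s4} and {s3,s5}.
Stable partition: {s0,s4} | {s1,s2} | {s3,s5} — 3 equivalence classes.
The equivalence class containing s4 is {s0,s4}, of size 2.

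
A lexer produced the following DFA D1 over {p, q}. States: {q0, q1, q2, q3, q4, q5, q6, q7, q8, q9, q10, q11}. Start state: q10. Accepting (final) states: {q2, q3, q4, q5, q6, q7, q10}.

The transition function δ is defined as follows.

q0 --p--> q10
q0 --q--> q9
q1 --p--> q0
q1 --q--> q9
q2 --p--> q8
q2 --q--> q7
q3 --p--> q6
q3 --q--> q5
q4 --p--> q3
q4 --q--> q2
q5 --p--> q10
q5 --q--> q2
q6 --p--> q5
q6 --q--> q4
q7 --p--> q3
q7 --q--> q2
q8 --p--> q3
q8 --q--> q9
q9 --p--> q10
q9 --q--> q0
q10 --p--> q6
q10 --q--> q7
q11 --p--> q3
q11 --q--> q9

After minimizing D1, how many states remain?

First remove the unreachable states {q1,q11}; 10 states remain.
P0 = {q2,q3,q4,q5,q6,q7,q10} | {q0,q8,q9}.
On input p, block {q2,q3,q4,q5,q6,q7,q10} splits into {q3,q4,q5,q6,q7,q10} and {q2}.
Refine {q3,q4,q5,q6,q7,q10} on symbol q: members go to different blocks, giving {q3,q6,q10} and {q4,q5,q7}.
Split {q3,q6,q10} by δ(·,p) → {q3,q10} and {q6}.
Stable partition: {q3,q10} | {q0,q8,q9} | {q2} | {q4,q5,q7} | {q6} — 5 equivalence classes.

5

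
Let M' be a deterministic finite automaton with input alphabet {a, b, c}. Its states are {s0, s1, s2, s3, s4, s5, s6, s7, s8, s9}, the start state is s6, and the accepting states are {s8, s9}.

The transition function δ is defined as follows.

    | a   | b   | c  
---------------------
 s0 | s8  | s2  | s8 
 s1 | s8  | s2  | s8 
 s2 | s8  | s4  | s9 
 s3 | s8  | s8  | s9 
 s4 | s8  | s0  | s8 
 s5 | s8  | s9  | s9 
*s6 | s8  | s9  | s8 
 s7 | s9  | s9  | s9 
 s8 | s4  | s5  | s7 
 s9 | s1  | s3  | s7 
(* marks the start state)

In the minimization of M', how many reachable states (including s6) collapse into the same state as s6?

4

All states are reachable from the start state.
Initial partition by acceptance: {s8,s9} | {s0,s1,s2,s3,s4,s5,s6,s7}.
Refine {s0,s1,s2,s3,s4,s5,s6,s7} on symbol b: members go to different blocks, giving {s0,s1,s2,s4} and {s3,s5,s6,s7}.
Stable partition: {s8,s9} | {s0,s1,s2,s4} | {s3,s5,s6,s7} — 3 equivalence classes.
State s6 belongs to the block {s3,s5,s6,s7}, which has 4 states.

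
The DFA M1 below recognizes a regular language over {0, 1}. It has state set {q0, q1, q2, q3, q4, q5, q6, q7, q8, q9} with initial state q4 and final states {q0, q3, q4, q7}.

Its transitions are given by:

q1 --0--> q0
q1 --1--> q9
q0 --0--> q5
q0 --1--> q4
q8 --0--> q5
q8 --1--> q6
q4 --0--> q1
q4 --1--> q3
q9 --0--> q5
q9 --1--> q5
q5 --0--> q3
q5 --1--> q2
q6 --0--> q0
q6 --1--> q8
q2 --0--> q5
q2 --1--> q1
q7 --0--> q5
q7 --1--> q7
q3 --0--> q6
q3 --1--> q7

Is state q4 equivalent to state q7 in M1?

Every state is reachable, so we keep all 10.
P0 = {q0,q3,q4,q7} | {q1,q2,q5,q6,q8,q9}.
On input 0, block {q1,q2,q5,q6,q8,q9} splits into {q1,q5,q6} and {q2,q8,q9}.
The partition is now stable with 3 blocks: {q0,q3,q4,q7} | {q1,q5,q6} | {q2,q8,q9}.
q4 and q7 lie in the same block of the stable partition, so they are equivalent — no string distinguishes them.

Yes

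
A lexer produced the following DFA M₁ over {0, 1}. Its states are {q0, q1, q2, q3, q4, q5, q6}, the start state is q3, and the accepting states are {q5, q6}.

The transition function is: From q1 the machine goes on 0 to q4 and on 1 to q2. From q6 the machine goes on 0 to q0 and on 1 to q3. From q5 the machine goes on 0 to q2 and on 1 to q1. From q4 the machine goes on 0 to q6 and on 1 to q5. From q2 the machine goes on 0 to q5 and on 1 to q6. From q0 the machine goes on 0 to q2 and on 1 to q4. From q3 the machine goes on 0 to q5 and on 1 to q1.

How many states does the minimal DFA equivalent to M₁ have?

Start with accepting vs non-accepting: {q5,q6} | {q0,q1,q2,q3,q4}.
Refine {q0,q1,q2,q3,q4} on symbol 0: members go to different blocks, giving {q2,q3,q4} and {q0,q1}.
Split {q5,q6} by δ(·,0) → {q5} and {q6}.
Refine {q2,q3,q4} on symbol 0: members go to different blocks, giving {q2,q3} and {q4}.
Split {q2,q3} by δ(·,1) → {q2} and {q3}.
On input 0, block {q0,q1} splits into {q0} and {q1}.
The partition is now stable with 7 blocks: {q5} | {q2} | {q0} | {q6} | {q4} | {q3} | {q1}.

7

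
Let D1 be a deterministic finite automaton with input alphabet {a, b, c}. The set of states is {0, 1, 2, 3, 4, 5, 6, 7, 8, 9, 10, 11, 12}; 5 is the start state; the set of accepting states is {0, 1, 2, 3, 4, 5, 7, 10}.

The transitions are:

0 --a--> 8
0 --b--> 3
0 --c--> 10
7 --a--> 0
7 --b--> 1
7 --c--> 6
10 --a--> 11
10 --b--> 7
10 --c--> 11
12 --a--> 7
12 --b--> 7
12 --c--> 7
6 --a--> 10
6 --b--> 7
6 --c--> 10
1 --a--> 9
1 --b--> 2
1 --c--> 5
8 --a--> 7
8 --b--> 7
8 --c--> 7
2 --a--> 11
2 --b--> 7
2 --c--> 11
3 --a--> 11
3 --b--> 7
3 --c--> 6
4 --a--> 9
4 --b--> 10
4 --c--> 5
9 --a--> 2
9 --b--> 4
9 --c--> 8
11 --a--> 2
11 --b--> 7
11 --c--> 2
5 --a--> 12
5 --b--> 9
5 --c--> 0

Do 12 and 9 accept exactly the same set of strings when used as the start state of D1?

No

P0 = {0,1,2,3,4,5,7,10} | {6,8,9,11,12}.
Refine {0,1,2,3,4,5,7,10} on symbol a: members go to different blocks, giving {0,1,2,3,4,5,10} and {7}.
On input b, block {0,1,2,3,4,5,10} splits into {0,1,4} and {2,3,10} and {5}.
On input c, block {0,1,4} splits into {1,4} and {0}.
Split {6,8,9,11,12} by δ(·,a) → {6,9,11} and {8,12}.
On input b, block {6,9,11} splits into {6,11} and {9}.
No further refinement is possible. Final partition (8 blocks): {1,4} | {6,11} | {7} | {2,3,10} | {5} | {0} | {8,12} | {9}.
12 and 9 end up in different blocks, so they are distinguishable. For instance, the string 'c' is accepted from only 12.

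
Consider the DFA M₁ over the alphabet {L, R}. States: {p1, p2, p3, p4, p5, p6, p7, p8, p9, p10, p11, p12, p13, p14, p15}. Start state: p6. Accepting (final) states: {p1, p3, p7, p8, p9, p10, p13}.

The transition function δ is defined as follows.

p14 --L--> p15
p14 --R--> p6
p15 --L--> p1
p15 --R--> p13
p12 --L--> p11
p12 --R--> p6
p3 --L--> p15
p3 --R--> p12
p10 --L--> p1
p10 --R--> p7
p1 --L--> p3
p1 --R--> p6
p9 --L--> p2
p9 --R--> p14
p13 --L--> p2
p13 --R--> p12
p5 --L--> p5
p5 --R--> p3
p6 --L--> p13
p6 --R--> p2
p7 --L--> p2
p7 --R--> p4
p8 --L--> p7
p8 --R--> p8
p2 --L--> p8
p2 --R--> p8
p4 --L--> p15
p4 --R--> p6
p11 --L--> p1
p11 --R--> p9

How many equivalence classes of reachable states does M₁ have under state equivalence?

8

Reachable states from the start: {p1,p2,p3,p4,p6,p7,p8,p9,p11,p12,p13,p14,p15}. Unreachable: {p5,p10} — drop them.
Start with accepting vs non-accepting: {p1,p3,p7,p8,p9,p13} | {p2,p4,p6,p11,p12,p14,p15}.
On input L, block {p1,p3,p7,p8,p9,p13} splits into {p3,p7,p9,p13} and {p1,p8}.
Split {p2,p4,p6,p11,p12,p14,p15} by δ(·,L) → {p2,p11,p15} and {p4,p12,p14} and {p6}.
On input R, block {p2,p11,p15} splits into {p11,p15} and {p2}.
Refine {p3,p7,p9,p13} on symbol L: members go to different blocks, giving {p7,p9,p13} and {p3}.
Split {p1,p8} by δ(·,L) → {p1} and {p8}.
The partition is now stable with 8 blocks: {p7,p9,p13} | {p11,p15} | {p1} | {p4,p12,p14} | {p6} | {p2} | {p3} | {p8}.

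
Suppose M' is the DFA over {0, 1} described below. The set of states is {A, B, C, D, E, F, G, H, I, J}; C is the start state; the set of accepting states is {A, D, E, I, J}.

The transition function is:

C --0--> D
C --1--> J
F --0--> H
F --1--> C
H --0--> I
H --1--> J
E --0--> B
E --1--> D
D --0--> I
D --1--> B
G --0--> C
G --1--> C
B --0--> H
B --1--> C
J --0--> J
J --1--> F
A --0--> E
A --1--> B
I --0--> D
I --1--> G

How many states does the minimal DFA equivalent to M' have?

States {A,E} cannot be reached from the start state, so discard them.
P0 = {D,I,J} | {B,C,F,G,H}.
Refine {B,C,F,G,H} on symbol 0: members go to different blocks, giving {B,F,G} and {C,H}.
The partition is now stable with 3 blocks: {D,I,J} | {B,F,G} | {C,H}.

3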